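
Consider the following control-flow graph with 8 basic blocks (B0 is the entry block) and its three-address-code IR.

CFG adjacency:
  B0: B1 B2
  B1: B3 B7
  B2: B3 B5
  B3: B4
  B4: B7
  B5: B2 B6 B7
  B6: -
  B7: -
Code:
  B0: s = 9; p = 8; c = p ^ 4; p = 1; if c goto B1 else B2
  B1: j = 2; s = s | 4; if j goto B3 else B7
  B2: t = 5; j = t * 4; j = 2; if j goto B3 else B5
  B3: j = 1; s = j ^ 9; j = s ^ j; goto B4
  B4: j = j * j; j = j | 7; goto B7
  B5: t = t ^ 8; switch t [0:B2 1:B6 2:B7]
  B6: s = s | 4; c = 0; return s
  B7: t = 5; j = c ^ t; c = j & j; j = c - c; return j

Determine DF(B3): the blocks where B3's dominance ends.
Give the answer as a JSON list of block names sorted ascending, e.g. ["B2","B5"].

Answer: ["B7"]

Working:
idom tree: B1←B0 B2←B0 B3←B0 B4←B3 B5←B2 B6←B5 B7←B0
Dom∩ at merges:
  B2: preds {B0,B5}: {B0} ∩ {B0,B2,B5} = {B0}; idom=B0
  B3: preds {B1,B2}: {B0,B1} ∩ {B0,B2} = {B0}; idom=B0
  B7: preds {B1,B4,B5}: {B0,B1} ∩ {B0,B3,B4} ∩ {B0,B2,B5} = {B0}; idom=B0

DF walk-up:
  B2←B0: walk · to B0
  B2←B5: walk B5→B2 to B0
  B3←B1: walk B1 to B0
  B3←B2: walk B2 to B0
  B7←B1: walk B1 to B0
  B7←B4: walk B4→B3 to B0
  B7←B5: walk B5→B2 to B0
  B0 → ∅
  B1 → {B3,B7}
  B2 → {B2,B3,B7}
  B3 → {B7}
  B4 → {B7}
  B5 → {B2,B7}
  B6 → ∅
  B7 → ∅

DF(B3) = ["B7"]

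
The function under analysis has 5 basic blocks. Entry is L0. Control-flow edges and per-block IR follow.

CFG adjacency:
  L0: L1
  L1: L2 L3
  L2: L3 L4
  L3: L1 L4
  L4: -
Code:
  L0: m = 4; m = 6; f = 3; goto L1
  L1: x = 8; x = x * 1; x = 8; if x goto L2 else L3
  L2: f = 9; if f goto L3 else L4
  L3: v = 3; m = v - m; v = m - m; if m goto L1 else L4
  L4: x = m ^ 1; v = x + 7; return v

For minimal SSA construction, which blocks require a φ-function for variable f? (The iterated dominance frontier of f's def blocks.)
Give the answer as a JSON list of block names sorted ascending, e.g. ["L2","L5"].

Answer: ["L1", "L3", "L4"]

Analysis:
idom tree: L1←L0 L2←L1 L3←L1 L4←L1
Dom at joins:
  L1: preds {L0,L3}: {L0} ∩ {L0,L1,L3} = {L0}; idom=L0
  L3: preds {L1,L2}: {L0,L1} ∩ {L0,L1,L2} = {L0,L1}; idom=L1
  L4: preds {L2,L3}: {L0,L1,L2} ∩ {L0,L1,L3} = {L0,L1}; idom=L1

Frontier:
  L1←L0: walk · to L0
  L1←L3: walk L3→L1 to L0
  L3←L1: walk · to L1
  L3←L2: walk L2 to L1
  L4←L2: walk L2 to L1
  L4←L3: walk L3 to L1
  DF(L0)=∅
  DF(L1)={L1}
  DF(L2)={L3,L4}
  DF(L3)={L1,L4}
  DF(L4)=∅

φ for f: defs {L0,L2}
  DF⁺ = {L1,L3,L4}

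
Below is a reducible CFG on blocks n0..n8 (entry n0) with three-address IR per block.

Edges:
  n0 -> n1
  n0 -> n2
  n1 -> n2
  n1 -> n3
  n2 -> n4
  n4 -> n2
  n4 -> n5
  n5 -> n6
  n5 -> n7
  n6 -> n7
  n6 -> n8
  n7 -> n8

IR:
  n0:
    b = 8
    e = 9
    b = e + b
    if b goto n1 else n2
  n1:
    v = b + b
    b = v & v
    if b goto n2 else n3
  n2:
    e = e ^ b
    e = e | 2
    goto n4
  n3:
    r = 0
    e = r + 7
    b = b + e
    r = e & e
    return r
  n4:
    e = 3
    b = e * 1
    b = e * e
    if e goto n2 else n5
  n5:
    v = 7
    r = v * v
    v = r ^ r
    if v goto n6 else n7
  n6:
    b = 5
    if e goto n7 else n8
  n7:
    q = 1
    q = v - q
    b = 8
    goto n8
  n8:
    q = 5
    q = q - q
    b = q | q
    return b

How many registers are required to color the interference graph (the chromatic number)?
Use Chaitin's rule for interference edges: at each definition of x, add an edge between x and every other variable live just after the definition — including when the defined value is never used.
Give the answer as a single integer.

Answer: 3

Analysis:
Block summaries:
  n0 def {b,e} use ∅
  n1 def {b,v} use {b}
  n2 def {e} use {b,e}
  n3 def {b,e,r} use {b}
  n4 def {b,e} use ∅
  n5 def {r,v} use ∅
  n6 def {b} use {e}
  n7 def {b,q} use {v}
  n8 def {b,q} use ∅

Liveness:
  n0 li=∅ lo={b,e}
  n1 li={b,e} lo={b,e}
  n2 li={b,e} lo=∅
  n3 li={b} lo=∅
  n4 li=∅ lo={b,e}
  n5 li={e} lo={e,v}
  n6 li={e,v} lo={v}
  n7 li={v} lo=∅
  n8 li=∅ lo=∅

Conflict graph:
  b↔{e,r,v}
  e↔{b,r,v}
  q↔{v}
  r↔{b,e}
  v↔{b,e,q}

Colouring:
  {b,e,r} pairwise interfere (3-clique) ⇒ χ ≥ 3
  3-colouring: R0={b,q}  R1={e}  R2={r,v}
  χ = 3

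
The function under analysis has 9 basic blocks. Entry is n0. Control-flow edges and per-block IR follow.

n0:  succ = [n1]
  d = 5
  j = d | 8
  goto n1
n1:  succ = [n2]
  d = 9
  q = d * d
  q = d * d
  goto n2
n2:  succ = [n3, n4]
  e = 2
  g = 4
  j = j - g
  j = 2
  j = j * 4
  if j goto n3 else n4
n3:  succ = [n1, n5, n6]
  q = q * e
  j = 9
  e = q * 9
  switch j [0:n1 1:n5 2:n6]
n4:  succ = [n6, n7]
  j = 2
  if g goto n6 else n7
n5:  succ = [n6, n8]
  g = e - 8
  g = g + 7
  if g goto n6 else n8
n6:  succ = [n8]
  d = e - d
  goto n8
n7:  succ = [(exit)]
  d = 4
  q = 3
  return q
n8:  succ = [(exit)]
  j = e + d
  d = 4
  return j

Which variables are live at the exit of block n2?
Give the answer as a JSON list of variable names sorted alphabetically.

def/use:
  n0: {d,j} / ∅
  n1: {d,q} / ∅
  n2: {e,g,j} / {j}
  n3: {e,j,q} / {e,q}
  n4: {j} / {g}
  n5: {g} / {e}
  n6: {d} / {d,e}
  n7: {d,q} / ∅
  n8: {d,j} / {d,e}

Liveness:
  n0 li=∅ lo={j}
  n1 li={j} lo={d,j,q}
  n2 li={d,j,q} lo={d,e,g,q}
  n3 li={d,e,q} lo={d,e,j}
  n4 li={d,e,g} lo={d,e}
  n5 li={d,e} lo={d,e}
  n6 li={d,e} lo={d,e}
  n7 li=∅ lo=∅
  n8 li={d,e} lo=∅

live-out(n2) = ["d", "e", "g", "q"]

Answer: ["d", "e", "g", "q"]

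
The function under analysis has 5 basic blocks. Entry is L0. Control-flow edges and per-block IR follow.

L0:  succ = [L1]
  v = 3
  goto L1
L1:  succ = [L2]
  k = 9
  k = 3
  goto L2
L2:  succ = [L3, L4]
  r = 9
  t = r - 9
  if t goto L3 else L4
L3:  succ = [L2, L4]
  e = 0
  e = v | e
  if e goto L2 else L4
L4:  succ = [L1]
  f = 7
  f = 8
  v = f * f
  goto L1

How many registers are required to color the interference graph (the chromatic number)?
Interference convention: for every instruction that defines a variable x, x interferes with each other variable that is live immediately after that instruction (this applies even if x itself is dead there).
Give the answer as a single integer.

Block summaries:
  L0: {v} / ∅
  L1: {k} / ∅
  L2: {r,t} / ∅
  L3: {e} / {v}
  L4: {f,v} / ∅

Liveness:
  live L0: ∅→{v}
  live L1: {v}→{v}
  live L2: {v}→{v}
  live L3: {v}→{v}
  live L4: ∅→{v}

Conflict graph:
  e↔{v}
  f↔∅
  k↔{v}
  r↔{v}
  t↔{v}
  v↔{e,k,r,t}

Chromatic number:
  lower bound: {e,v} mutually conflict ⇒ χ ≥ 2
  assign e→r1 f→r0 k→r1 r→r1 t→r1 v→r0 — no edge inside a register ⇒ χ ≤ 2
  χ = 2

Answer: 2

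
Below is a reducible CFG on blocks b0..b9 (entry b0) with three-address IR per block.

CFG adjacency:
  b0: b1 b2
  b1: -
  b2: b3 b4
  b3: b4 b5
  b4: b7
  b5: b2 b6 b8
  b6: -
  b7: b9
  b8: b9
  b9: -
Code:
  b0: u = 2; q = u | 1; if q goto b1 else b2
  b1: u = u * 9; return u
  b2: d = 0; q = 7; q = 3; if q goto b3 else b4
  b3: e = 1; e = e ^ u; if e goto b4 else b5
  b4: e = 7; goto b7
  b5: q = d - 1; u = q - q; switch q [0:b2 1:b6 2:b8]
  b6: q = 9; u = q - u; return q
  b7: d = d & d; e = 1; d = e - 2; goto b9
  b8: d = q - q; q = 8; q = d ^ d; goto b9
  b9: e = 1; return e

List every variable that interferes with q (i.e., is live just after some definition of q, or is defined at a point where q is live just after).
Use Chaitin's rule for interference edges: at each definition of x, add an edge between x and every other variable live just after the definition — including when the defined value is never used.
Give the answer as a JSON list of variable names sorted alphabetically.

Block summaries:
  b0: {q,u} / ∅
  b1: {u} / {u}
  b2: {d,q} / ∅
  b3: {e} / {u}
  b4: {e} / ∅
  b5: {q,u} / {d}
  b6: {q,u} / {u}
  b7: {d,e} / {d}
  b8: {d,q} / {q}
  b9: {e} / ∅

Live sets:
  b0: in=∅ out={u}
  b1: in={u} out=∅
  b2: in={u} out={d,u}
  b3: in={d,u} out={d}
  b4: in={d} out={d}
  b5: in={d} out={q,u}
  b6: in={u} out=∅
  b7: in={d} out=∅
  b8: in={q} out=∅
  b9: in=∅ out=∅

Interfere edges:
  d↔{e,q,u}
  e↔{d,u}
  q↔{d,u}
  u↔{d,e,q}

N(q) = ["d", "u"]

Answer: ["d", "u"]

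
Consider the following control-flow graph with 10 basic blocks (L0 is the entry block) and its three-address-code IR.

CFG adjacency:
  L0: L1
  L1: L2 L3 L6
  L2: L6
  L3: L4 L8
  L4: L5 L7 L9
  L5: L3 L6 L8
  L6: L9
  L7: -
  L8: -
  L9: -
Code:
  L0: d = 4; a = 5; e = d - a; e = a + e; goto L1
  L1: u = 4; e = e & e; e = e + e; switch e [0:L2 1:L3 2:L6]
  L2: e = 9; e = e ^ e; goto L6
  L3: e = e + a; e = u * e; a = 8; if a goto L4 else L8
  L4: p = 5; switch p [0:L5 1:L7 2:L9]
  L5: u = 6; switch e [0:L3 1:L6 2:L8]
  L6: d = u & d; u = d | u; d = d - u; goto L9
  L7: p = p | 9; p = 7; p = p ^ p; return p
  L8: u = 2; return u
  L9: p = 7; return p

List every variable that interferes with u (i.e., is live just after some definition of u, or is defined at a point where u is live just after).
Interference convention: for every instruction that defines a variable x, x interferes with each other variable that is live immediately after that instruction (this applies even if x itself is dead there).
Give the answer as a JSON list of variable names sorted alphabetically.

def/use:
  L0 def {a,d,e} use ∅
  L1 def {e,u} use {e}
  L2 def {e} use ∅
  L3 def {a,e} use {a,e,u}
  L4 def {p} use ∅
  L5 def {u} use {e}
  L6 def {d,u} use {d,u}
  L7 def {p} use {p}
  L8 def {u} use ∅
  L9 def {p} use ∅

Live sets:
  live L0: ∅→{a,d,e}
  live L1: {a,d,e}→{a,d,e,u}
  live L2: {d,u}→{d,u}
  live L3: {a,d,e,u}→{a,d,e}
  live L4: {a,d,e}→{a,d,e,p}
  live L5: {a,d,e}→{a,d,e,u}
  live L6: {d,u}→∅
  live L7: {p}→∅
  live L8: ∅→∅
  live L9: ∅→∅

Interference:
  a: {d,e,p,u}
  d: {a,e,p,u}
  e: {a,d,p,u}
  p: {a,d,e}
  u: {a,d,e}

N(u) = ["a", "d", "e"]

Answer: ["a", "d", "e"]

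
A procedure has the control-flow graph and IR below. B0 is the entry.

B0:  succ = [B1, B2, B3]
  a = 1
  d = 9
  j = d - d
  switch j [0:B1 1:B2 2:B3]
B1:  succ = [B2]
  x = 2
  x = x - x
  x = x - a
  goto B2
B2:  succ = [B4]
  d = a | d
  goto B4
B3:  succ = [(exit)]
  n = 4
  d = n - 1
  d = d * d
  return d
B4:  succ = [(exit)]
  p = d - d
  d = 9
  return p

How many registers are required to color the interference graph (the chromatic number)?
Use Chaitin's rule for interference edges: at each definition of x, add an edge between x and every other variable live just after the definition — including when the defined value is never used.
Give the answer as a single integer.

Block summaries:
  B0 def {a,d,j} use ∅
  B1 def {x} use {a}
  B2 def {d} use {a,d}
  B3 def {d,n} use ∅
  B4 def {d,p} use {d}

Backward fixpoint:
  live B0: ∅→{a,d}
  live B1: {a,d}→{a,d}
  live B2: {a,d}→{d}
  live B3: ∅→∅
  live B4: {d}→∅

Conflict graph:
  a: {d,j,x}
  d: {a,j,p,x}
  j: {a,d}
  n: ∅
  p: {d}
  x: {a,d}

Colouring:
  clique {a,d,j} ⇒ need ≥ 3
  3-colouring: c0={d,n}  c1={a,p}  c2={j,x}
  χ = 3

Answer: 3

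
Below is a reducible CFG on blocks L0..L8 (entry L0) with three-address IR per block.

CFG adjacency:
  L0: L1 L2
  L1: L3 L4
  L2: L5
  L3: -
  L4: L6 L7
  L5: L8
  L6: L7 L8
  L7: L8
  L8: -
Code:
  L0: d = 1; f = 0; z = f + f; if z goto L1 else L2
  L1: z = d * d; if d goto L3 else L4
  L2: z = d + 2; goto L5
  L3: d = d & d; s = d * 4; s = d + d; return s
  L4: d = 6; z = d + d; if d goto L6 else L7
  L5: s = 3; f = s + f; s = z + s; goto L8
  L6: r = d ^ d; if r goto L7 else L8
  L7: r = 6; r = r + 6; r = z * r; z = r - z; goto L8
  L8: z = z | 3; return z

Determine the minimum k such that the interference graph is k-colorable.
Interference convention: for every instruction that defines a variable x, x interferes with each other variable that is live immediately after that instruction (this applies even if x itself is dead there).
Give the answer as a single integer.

Answer: 4

Working:
def/use:
  L0: {d,f,z} / ∅
  L1: {z} / {d}
  L2: {z} / {d}
  L3: {d,s} / {d}
  L4: {d,z} / ∅
  L5: {f,s} / {f,z}
  L6: {r} / {d}
  L7: {r,z} / {z}
  L8: {z} / {z}

Liveness:
  L0 li=∅ lo={d,f}
  L1 li={d} lo={d}
  L2 li={d,f} lo={f,z}
  L3 li={d} lo=∅
  L4 li=∅ lo={d,z}
  L5 li={f,z} lo={z}
  L6 li={d,z} lo={z}
  L7 li={z} lo={z}
  L8 li={z} lo=∅

Interference:
  d↔{f,s,z}
  f↔{d,s,z}
  r↔{z}
  s↔{d,f,z}
  z↔{d,f,r,s}

Chromatic number:
  clique {d,f,s,z} ⇒ need ≥ 4
  4-colouring: r0={z}  r1={d,r}  r2={f}  r3={s}
  χ = 4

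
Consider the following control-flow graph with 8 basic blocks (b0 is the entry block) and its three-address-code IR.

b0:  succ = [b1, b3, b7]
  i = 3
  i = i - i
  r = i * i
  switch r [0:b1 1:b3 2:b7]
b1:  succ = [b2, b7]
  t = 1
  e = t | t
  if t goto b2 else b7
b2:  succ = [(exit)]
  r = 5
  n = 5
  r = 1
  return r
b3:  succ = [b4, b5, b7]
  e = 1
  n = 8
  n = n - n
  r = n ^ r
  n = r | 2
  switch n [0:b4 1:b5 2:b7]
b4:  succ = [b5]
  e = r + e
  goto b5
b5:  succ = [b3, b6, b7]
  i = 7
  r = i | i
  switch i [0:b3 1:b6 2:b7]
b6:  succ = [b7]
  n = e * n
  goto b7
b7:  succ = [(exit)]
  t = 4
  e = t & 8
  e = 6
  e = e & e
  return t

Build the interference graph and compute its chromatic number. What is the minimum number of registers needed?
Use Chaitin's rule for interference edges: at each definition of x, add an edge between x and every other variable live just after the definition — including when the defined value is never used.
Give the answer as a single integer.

Block summaries:
  b0: {i,r} / ∅
  b1: {e,t} / ∅
  b2: {n,r} / ∅
  b3: {e,n,r} / {r}
  b4: {e} / {e,r}
  b5: {i,r} / ∅
  b6: {n} / {e,n}
  b7: {e,t} / ∅

Liveness:
  b0: in=∅ out={r}
  b1: in=∅ out=∅
  b2: in=∅ out=∅
  b3: in={r} out={e,n,r}
  b4: in={e,n,r} out={e,n}
  b5: in={e,n} out={e,n,r}
  b6: in={e,n} out=∅
  b7: in=∅ out=∅

Conflict graph:
  e — {i,n,r,t}
  i — {e,n,r}
  n — {e,i,r}
  r — {e,i,n}
  t — {e}

Colouring:
  clique {e,i,n,r} ⇒ need ≥ 4
  4-colouring: c0={e}  c1={i,t}  c2={n}  c3={r}
  χ = 4

Answer: 4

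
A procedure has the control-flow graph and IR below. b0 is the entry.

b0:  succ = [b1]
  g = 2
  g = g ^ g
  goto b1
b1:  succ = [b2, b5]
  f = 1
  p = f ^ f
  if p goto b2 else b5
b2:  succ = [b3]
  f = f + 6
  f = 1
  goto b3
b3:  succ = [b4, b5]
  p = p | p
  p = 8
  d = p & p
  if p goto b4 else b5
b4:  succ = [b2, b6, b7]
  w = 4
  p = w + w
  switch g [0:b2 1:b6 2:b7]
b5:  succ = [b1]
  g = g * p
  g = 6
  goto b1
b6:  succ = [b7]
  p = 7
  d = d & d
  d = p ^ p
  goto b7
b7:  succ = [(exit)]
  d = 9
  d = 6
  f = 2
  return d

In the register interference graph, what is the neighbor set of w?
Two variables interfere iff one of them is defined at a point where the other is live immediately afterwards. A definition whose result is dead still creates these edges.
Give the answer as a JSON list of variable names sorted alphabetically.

Answer: ["d", "f", "g"]

Analysis:
Block summaries:
  b0: def={g} ue=∅
  b1: def={f,p} ue=∅
  b2: def={f} ue={f}
  b3: def={d,p} ue={p}
  b4: def={p,w} ue={g}
  b5: def={g} ue={g,p}
  b6: def={d,p} ue={d}
  b7: def={d,f} ue=∅

Liveness:
  b0 li=∅ lo={g}
  b1 li={g} lo={f,g,p}
  b2 li={f,g,p} lo={f,g,p}
  b3 li={f,g,p} lo={d,f,g,p}
  b4 li={d,f,g} lo={d,f,g,p}
  b5 li={g,p} lo={g}
  b6 li={d} lo=∅
  b7 li=∅ lo=∅

Interference:
  d↔{f,g,p,w}
  f↔{d,g,p,w}
  g↔{d,f,p,w}
  p↔{d,f,g}
  w↔{d,f,g}

N(w) = ["d", "f", "g"]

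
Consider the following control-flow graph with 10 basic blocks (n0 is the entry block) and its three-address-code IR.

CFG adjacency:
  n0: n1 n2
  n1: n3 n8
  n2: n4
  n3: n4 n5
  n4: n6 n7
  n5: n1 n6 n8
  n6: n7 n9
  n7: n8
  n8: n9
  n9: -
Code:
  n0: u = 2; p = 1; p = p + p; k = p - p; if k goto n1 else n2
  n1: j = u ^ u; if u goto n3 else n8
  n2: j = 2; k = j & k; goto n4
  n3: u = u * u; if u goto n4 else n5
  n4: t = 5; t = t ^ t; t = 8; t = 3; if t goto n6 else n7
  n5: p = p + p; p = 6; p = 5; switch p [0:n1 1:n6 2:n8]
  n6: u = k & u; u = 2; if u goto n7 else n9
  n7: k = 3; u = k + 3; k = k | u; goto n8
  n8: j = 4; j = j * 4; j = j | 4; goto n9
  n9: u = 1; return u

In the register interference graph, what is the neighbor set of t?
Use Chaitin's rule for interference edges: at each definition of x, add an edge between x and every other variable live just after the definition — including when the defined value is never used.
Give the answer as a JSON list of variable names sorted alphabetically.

Answer: ["k", "u"]

Derivation:
Per-block:
  n0: def={k,p,u} ue=∅
  n1: def={j} ue={u}
  n2: def={j,k} ue={k}
  n3: def={u} ue={u}
  n4: def={t} ue=∅
  n5: def={p} ue={p}
  n6: def={u} ue={k,u}
  n7: def={k,u} ue=∅
  n8: def={j} ue=∅
  n9: def={u} ue=∅

Live sets:
  live n0: ∅→{k,p,u}
  live n1: {k,p,u}→{k,p,u}
  live n2: {k,u}→{k,u}
  live n3: {k,p,u}→{k,p,u}
  live n4: {k,u}→{k,u}
  live n5: {k,p,u}→{k,p,u}
  live n6: {k,u}→∅
  live n7: ∅→∅
  live n8: ∅→∅
  live n9: ∅→∅

Conflict graph:
  j — {k,p,u}
  k — {j,p,t,u}
  p — {j,k,u}
  t — {k,u}
  u — {j,k,p,t}

N(t) = ["k", "u"]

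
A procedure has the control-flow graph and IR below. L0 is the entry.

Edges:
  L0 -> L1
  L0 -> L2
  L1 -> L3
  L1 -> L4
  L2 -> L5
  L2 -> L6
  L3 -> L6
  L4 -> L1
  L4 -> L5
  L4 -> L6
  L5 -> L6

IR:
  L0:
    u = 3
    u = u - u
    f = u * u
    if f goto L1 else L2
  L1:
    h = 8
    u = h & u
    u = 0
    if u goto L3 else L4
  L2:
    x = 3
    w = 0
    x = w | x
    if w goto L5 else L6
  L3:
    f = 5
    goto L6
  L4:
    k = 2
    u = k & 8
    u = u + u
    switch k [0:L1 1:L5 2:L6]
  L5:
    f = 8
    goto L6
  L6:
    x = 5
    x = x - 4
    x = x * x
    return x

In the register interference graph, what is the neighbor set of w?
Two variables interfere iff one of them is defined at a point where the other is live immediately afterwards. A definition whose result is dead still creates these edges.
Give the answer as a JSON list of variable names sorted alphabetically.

Per-block:
  L0: {f,u} / ∅
  L1: {h,u} / {u}
  L2: {w,x} / ∅
  L3: {f} / ∅
  L4: {k,u} / ∅
  L5: {f} / ∅
  L6: {x} / ∅

Liveness:
  L0 li=∅ lo={u}
  L1 li={u} lo=∅
  L2 li=∅ lo=∅
  L3 li=∅ lo=∅
  L4 li=∅ lo={u}
  L5 li=∅ lo=∅
  L6 li=∅ lo=∅

Interfere edges:
  f: {u}
  h: {u}
  k: {u}
  u: {f,h,k}
  w: {x}
  x: {w}

N(w) = ["x"]

Answer: ["x"]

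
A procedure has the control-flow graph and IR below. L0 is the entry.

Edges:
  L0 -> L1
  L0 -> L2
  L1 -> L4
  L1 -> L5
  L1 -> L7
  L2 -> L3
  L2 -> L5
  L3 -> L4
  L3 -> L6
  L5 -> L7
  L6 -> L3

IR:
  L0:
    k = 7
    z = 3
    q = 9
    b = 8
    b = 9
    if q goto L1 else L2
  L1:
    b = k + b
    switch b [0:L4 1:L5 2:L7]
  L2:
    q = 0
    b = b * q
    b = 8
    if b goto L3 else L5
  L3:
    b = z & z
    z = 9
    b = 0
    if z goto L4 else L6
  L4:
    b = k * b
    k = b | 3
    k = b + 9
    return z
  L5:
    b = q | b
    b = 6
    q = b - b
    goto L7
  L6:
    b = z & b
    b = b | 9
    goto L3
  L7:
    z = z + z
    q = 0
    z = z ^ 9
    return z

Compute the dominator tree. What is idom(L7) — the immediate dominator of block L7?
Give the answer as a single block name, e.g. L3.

Answer: L0

Working:
idom tree: L1←L0 L2←L0 L3←L2 L4←L0 L5←L0 L6←L3 L7←L0
Dom∩ at merges:
  L3: preds {L2,L6}: {L0,L2} ∩ {L0,L2,L3,L6} = {L0,L2}; idom=L2
  L4: preds {L1,L3}: {L0,L1} ∩ {L0,L2,L3} = {L0}; idom=L0
  L5: preds {L1,L2}: {L0,L1} ∩ {L0,L2} = {L0}; idom=L0
  L7: preds {L1,L5}: {L0,L1} ∩ {L0,L5} = {L0}; idom=L0

idom(L7) = L0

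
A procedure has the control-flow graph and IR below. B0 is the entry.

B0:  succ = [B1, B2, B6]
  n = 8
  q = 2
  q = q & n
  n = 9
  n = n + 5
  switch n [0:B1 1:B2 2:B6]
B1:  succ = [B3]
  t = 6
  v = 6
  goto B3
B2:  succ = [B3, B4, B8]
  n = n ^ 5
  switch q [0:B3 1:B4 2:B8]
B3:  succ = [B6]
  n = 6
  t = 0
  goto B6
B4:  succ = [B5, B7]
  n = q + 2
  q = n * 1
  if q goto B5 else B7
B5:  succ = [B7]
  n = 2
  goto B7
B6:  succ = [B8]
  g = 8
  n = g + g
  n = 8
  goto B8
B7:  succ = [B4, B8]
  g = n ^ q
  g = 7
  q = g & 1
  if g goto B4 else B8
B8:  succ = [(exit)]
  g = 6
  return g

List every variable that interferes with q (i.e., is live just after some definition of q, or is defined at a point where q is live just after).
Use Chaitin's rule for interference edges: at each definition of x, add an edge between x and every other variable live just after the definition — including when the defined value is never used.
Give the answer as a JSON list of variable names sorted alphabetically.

def/use:
  B0 def {n,q} use ∅
  B1 def {t,v} use ∅
  B2 def {n} use {n,q}
  B3 def {n,t} use ∅
  B4 def {n,q} use {q}
  B5 def {n} use ∅
  B6 def {g,n} use ∅
  B7 def {g,q} use {n,q}
  B8 def {g} use ∅

Liveness:
  B0 li=∅ lo={n,q}
  B1 li=∅ lo=∅
  B2 li={n,q} lo={q}
  B3 li=∅ lo=∅
  B4 li={q} lo={n,q}
  B5 li={q} lo={n,q}
  B6 li=∅ lo=∅
  B7 li={n,q} lo={q}
  B8 li=∅ lo=∅

Interfere edges:
  g: {q}
  n: {q}
  q: {g,n}
  t: ∅
  v: ∅

N(q) = ["g", "n"]

Answer: ["g", "n"]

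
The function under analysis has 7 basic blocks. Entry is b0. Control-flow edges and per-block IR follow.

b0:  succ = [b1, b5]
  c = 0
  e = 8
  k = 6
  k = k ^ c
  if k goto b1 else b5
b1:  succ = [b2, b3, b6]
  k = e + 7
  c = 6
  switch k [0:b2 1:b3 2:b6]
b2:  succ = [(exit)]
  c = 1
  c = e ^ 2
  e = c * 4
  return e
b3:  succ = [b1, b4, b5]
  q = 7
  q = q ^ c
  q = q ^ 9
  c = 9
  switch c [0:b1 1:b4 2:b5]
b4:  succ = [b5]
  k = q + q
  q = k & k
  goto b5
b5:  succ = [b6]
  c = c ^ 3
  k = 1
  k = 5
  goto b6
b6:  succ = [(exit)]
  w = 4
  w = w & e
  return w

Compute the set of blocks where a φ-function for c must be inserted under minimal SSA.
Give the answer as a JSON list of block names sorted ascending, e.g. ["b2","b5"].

idom tree: b1←b0 b2←b1 b3←b1 b4←b3 b5←b0 b6←b0
Dom∩ at merges:
  b1: preds {b0,b3}: {b0} ∩ {b0,b1,b3} = {b0}; idom=b0
  b5: preds {b0,b3,b4}: {b0} ∩ {b0,b1,b3} ∩ {b0,b1,b3,b4} = {b0}; idom=b0
  b6: preds {b1,b5}: {b0,b1} ∩ {b0,b5} = {b0}; idom=b0

DF derivation:
  join b1 pred b0: · stop@b0
  join b1 pred b3: b3→b1 stop@b0
  join b5 pred b0: · stop@b0
  join b5 pred b3: b3→b1 stop@b0
  join b5 pred b4: b4→b3→b1 stop@b0
  join b6 pred b1: b1 stop@b0
  join b6 pred b5: b5 stop@b0
  DF(b0)=∅
  DF(b1)={b1,b5,b6}
  DF(b2)=∅
  DF(b3)={b1,b5}
  DF(b4)={b5}
  DF(b5)={b6}
  DF(b6)=∅

φ for c: defs {b0,b1,b2,b3,b5}
  DF⁺ = {b1,b5,b6}

Answer: ["b1", "b5", "b6"]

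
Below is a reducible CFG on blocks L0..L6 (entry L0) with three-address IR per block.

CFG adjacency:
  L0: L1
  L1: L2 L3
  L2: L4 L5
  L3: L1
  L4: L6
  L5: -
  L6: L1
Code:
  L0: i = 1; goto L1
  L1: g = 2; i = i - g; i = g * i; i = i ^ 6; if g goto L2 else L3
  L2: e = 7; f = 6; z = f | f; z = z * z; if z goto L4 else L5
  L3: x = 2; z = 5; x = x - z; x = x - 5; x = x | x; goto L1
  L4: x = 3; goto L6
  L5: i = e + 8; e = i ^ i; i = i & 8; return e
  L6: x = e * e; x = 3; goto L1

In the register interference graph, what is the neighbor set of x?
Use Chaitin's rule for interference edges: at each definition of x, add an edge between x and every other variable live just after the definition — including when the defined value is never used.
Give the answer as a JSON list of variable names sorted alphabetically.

Per-block:
  L0: {i} / ∅
  L1: {g,i} / {i}
  L2: {e,f,z} / ∅
  L3: {x,z} / ∅
  L4: {x} / ∅
  L5: {e,i} / {e}
  L6: {x} / {e}

Liveness:
  live L0: ∅→{i}
  live L1: {i}→{i}
  live L2: {i}→{e,i}
  live L3: {i}→{i}
  live L4: {e,i}→{e,i}
  live L5: {e}→∅
  live L6: {e,i}→{i}

Interfere edges:
  e — {f,i,x,z}
  f — {e,i}
  g — {i}
  i — {e,f,g,x,z}
  x — {e,i,z}
  z — {e,i,x}

N(x) = ["e", "i", "z"]

Answer: ["e", "i", "z"]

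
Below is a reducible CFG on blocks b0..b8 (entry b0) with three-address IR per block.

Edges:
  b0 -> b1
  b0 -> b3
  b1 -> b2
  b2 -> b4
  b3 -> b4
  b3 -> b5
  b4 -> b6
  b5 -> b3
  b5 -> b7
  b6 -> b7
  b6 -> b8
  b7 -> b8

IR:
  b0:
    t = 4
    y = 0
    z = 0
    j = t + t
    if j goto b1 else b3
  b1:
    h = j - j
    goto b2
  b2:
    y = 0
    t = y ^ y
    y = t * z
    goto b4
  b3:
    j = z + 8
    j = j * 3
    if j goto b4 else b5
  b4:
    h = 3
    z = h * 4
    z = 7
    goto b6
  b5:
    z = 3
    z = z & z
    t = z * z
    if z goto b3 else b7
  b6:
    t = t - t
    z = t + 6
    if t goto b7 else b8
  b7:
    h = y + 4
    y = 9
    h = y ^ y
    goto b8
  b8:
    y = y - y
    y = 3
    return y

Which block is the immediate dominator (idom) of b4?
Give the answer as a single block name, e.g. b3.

Answer: b0

Working:
idom tree: b1←b0 b2←b1 b3←b0 b4←b0 b5←b3 b6←b4 b7←b0 b8←b0
Dom at joins:
  b3: preds {b0,b5}: {b0} ∩ {b0,b3,b5} = {b0}; idom=b0
  b4: preds {b2,b3}: {b0,b1,b2} ∩ {b0,b3} = {b0}; idom=b0
  b7: preds {b5,b6}: {b0,b3,b5} ∩ {b0,b4,b6} = {b0}; idom=b0
  b8: preds {b6,b7}: {b0,b4,b6} ∩ {b0,b7} = {b0}; idom=b0

idom(b4) = b0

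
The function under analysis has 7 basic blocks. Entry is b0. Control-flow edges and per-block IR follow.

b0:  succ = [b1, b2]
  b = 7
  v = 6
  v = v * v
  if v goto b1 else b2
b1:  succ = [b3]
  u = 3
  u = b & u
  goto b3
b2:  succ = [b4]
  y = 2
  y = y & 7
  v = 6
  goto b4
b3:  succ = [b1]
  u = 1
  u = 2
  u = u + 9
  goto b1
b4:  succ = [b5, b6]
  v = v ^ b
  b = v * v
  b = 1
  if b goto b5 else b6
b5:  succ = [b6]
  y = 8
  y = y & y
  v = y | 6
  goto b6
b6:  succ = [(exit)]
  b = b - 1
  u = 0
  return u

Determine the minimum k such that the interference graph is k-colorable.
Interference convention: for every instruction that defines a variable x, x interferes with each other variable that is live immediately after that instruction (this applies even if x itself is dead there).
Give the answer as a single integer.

Block summaries:
  b0: def={b,v} ue=∅
  b1: def={u} ue={b}
  b2: def={v,y} ue=∅
  b3: def={u} ue=∅
  b4: def={b,v} ue={b,v}
  b5: def={v,y} ue=∅
  b6: def={b,u} ue={b}

Backward fixpoint:
  live b0: ∅→{b}
  live b1: {b}→{b}
  live b2: {b}→{b,v}
  live b3: {b}→{b}
  live b4: {b,v}→{b}
  live b5: {b}→{b}
  live b6: {b}→∅

Interfere edges:
  b↔{u,v,y}
  u↔{b}
  v↔{b}
  y↔{b}

Registers:
  clique {b,u} ⇒ need ≥ 2
  2-colouring: c0={b}  c1={u,v,y}
  χ = 2

Answer: 2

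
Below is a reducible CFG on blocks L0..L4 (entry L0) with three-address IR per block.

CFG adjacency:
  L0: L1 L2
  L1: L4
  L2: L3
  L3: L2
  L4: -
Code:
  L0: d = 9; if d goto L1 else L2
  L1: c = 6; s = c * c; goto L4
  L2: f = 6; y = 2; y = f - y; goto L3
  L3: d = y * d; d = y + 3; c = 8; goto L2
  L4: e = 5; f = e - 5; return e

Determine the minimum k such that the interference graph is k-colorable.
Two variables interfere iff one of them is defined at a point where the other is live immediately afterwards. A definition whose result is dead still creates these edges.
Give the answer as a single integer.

Per-block:
  L0 def {d} use ∅
  L1 def {c,s} use ∅
  L2 def {f,y} use ∅
  L3 def {c,d} use {d,y}
  L4 def {e,f} use ∅

Backward fixpoint:
  L0 li=∅ lo={d}
  L1 li=∅ lo=∅
  L2 li={d} lo={d,y}
  L3 li={d,y} lo={d}
  L4 li=∅ lo=∅

Interfere edges:
  c↔{d}
  d↔{c,f,y}
  e↔{f}
  f↔{d,e,y}
  s↔∅
  y↔{d,f}

Chromatic number:
  lower bound: {d,f,y} mutually conflict ⇒ χ ≥ 3
  3-colouring: c0={d,e,s}  c1={c,f}  c2={y}
  χ = 3

Answer: 3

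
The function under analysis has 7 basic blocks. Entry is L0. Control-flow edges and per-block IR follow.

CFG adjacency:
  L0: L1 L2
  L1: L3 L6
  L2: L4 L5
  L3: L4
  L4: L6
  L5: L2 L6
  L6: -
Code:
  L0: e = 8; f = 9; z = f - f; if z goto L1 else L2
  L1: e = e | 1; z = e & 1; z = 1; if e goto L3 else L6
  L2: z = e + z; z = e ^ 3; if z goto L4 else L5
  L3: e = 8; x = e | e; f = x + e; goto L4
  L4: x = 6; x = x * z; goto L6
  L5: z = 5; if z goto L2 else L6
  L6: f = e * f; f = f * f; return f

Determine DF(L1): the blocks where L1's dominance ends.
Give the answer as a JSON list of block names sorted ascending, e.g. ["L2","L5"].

Answer: ["L4", "L6"]

Working:
idom tree: L1←L0 L2←L0 L3←L1 L4←L0 L5←L2 L6←L0
Dom at joins:
  L2: preds {L0,L5}: {L0} ∩ {L0,L2,L5} = {L0}; idom=L0
  L4: preds {L2,L3}: {L0,L2} ∩ {L0,L1,L3} = {L0}; idom=L0
  L6: preds {L1,L4,L5}: {L0,L1} ∩ {L0,L4} ∩ {L0,L2,L5} = {L0}; idom=L0

DF walk-up:
  join L2 pred L0: · stop@L0
  join L2 pred L5: L5→L2 stop@L0
  join L4 pred L2: L2 stop@L0
  join L4 pred L3: L3→L1 stop@L0
  join L6 pred L1: L1 stop@L0
  join L6 pred L4: L4 stop@L0
  join L6 pred L5: L5→L2 stop@L0
  L0: DF=∅
  L1: DF={L4,L6}
  L2: DF={L2,L4,L6}
  L3: DF={L4}
  L4: DF={L6}
  L5: DF={L2,L6}
  L6: DF=∅

DF(L1) = ["L4", "L6"]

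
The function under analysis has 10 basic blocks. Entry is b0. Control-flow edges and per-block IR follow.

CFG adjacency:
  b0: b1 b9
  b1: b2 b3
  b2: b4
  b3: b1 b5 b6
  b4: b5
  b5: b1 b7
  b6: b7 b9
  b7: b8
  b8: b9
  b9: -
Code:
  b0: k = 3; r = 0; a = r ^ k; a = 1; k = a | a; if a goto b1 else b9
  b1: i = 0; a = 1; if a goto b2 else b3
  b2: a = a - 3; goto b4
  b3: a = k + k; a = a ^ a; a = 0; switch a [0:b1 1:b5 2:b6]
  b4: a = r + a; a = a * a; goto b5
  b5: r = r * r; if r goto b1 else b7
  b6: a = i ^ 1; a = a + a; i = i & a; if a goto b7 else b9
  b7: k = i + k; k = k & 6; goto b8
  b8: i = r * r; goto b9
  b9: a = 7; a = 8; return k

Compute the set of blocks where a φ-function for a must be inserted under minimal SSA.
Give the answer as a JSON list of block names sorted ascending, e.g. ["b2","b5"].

idom tree: b1←b0 b2←b1 b3←b1 b4←b2 b5←b1 b6←b3 b7←b1 b8←b7 b9←b0
Dom at joins:
  b1: preds {b0,b3,b5}: {b0} ∩ {b0,b1,b3} ∩ {b0,b1,b5} = {b0}; idom=b0
  b5: preds {b3,b4}: {b0,b1,b3} ∩ {b0,b1,b2,b4} = {b0,b1}; idom=b1
  b7: preds {b5,b6}: {b0,b1,b5} ∩ {b0,b1,b3,b6} = {b0,b1}; idom=b1
  b9: preds {b0,b6,b8}: {b0} ∩ {b0,b1,b3,b6} ∩ {b0,b1,b7,b8} = {b0}; idom=b0

Frontier:
  b1←b0: walk · to b0
  b1←b3: walk b3→b1 to b0
  b1←b5: walk b5→b1 to b0
  b5←b3: walk b3 to b1
  b5←b4: walk b4→b2 to b1
  b7←b5: walk b5 to b1
  b7←b6: walk b6→b3 to b1
  b9←b0: walk · to b0
  b9←b6: walk b6→b3→b1 to b0
  b9←b8: walk b8→b7→b1 to b0
  DF(b0)=∅
  DF(b1)={b1,b9}
  DF(b2)={b5}
  DF(b3)={b1,b5,b7,b9}
  DF(b4)={b5}
  DF(b5)={b1,b7}
  DF(b6)={b7,b9}
  DF(b7)={b9}
  DF(b8)={b9}
  DF(b9)=∅

φ for a: defs {b0,b1,b2,b3,b4,b6,b9}
  DF⁺ = {b1,b5,b7,b9}

Answer: ["b1", "b5", "b7", "b9"]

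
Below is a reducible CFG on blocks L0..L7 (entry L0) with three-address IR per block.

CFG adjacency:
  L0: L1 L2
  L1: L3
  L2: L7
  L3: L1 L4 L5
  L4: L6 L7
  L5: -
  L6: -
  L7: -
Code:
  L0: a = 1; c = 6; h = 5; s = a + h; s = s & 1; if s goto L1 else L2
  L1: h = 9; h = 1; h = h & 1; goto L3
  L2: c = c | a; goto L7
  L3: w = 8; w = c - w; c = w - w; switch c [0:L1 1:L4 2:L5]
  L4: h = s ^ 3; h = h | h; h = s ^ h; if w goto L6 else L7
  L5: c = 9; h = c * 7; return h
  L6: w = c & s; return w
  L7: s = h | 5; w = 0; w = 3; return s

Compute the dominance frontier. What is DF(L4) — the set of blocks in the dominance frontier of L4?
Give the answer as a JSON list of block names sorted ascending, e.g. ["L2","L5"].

idom tree: L1←L0 L2←L0 L3←L1 L4←L3 L5←L3 L6←L4 L7←L0
Dom∩ at merges:
  L1: preds {L0,L3}: {L0} ∩ {L0,L1,L3} = {L0}; idom=L0
  L7: preds {L2,L4}: {L0,L2} ∩ {L0,L1,L3,L4} = {L0}; idom=L0

DF derivation:
  L1←L0: walk · to L0
  L1←L3: walk L3→L1 to L0
  L7←L2: walk L2 to L0
  L7←L4: walk L4→L3→L1 to L0
  L0: DF=∅
  L1: DF={L1,L7}
  L2: DF={L7}
  L3: DF={L1,L7}
  L4: DF={L7}
  L5: DF=∅
  L6: DF=∅
  L7: DF=∅

DF(L4) = ["L7"]

Answer: ["L7"]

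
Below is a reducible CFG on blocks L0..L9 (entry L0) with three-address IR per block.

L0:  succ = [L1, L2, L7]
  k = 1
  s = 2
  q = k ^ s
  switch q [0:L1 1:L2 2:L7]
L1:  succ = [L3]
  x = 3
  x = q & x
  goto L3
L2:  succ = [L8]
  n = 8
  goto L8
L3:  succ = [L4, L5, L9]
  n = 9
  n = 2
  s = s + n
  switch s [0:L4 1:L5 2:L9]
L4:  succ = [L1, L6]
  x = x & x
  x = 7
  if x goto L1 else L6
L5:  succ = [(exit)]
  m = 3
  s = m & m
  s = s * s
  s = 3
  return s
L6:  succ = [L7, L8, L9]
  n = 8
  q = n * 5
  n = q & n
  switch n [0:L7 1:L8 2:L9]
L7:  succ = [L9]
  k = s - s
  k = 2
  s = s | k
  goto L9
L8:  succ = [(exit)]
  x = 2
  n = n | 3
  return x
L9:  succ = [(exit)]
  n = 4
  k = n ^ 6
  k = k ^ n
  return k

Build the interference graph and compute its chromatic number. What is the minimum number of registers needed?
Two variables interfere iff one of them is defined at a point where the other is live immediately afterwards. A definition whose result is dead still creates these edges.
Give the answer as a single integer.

Answer: 4

Working:
def/use:
  L0: def={k,q,s} ue=∅
  L1: def={x} ue={q}
  L2: def={n} ue=∅
  L3: def={n,s} ue={s}
  L4: def={x} ue={x}
  L5: def={m,s} ue=∅
  L6: def={n,q} ue=∅
  L7: def={k,s} ue={s}
  L8: def={n,x} ue={n}
  L9: def={k,n} ue=∅

Backward fixpoint:
  live L0: ∅→{q,s}
  live L1: {q,s}→{q,s,x}
  live L2: ∅→{n}
  live L3: {q,s,x}→{q,s,x}
  live L4: {q,s,x}→{q,s}
  live L5: ∅→∅
  live L6: {s}→{n,s}
  live L7: {s}→∅
  live L8: {n}→∅
  live L9: ∅→∅

Conflict graph:
  k↔{n,s}
  m↔∅
  n↔{k,q,s,x}
  q↔{n,s,x}
  s↔{k,n,q,x}
  x↔{n,q,s}

Colouring:
  lower bound: {n,q,s,x} mutually conflict ⇒ χ ≥ 4
  4-colouring: r0={m,n}  r1={s}  r2={k,q}  r3={x}
  χ = 4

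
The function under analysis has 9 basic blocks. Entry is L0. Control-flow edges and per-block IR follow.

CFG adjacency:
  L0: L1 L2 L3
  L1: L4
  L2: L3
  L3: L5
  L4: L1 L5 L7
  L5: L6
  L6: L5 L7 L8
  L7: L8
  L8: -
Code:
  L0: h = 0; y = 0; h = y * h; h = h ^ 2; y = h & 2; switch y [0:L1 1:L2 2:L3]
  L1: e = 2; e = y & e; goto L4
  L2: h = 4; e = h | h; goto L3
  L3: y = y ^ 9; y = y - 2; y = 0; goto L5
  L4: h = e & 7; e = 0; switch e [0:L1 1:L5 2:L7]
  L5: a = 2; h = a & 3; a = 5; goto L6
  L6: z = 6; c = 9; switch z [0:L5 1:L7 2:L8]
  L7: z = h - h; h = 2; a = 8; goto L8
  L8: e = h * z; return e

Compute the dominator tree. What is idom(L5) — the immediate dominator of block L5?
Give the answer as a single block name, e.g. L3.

Answer: L0

Working:
idom tree: L1←L0 L2←L0 L3←L0 L4←L1 L5←L0 L6←L5 L7←L0 L8←L0
Join-block Dom:
  L1: preds {L0,L4}: {L0} ∩ {L0,L1,L4} = {L0}; idom=L0
  L3: preds {L0,L2}: {L0} ∩ {L0,L2} = {L0}; idom=L0
  L5: preds {L3,L4,L6}: {L0,L3} ∩ {L0,L1,L4} ∩ {L0,L5,L6} = {L0}; idom=L0
  L7: preds {L4,L6}: {L0,L1,L4} ∩ {L0,L5,L6} = {L0}; idom=L0
  L8: preds {L6,L7}: {L0,L5,L6} ∩ {L0,L7} = {L0}; idom=L0

idom(L5) = L0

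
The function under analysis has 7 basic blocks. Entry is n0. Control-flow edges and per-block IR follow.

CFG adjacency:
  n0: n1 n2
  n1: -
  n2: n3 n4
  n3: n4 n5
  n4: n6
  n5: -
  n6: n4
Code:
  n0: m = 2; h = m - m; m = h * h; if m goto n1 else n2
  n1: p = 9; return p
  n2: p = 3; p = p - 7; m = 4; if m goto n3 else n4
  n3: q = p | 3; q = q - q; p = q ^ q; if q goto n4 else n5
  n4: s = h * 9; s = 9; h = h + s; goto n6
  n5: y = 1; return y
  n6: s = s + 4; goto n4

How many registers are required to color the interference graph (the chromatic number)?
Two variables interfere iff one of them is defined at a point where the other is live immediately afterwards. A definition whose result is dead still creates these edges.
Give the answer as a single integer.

Answer: 3

Derivation:
Block summaries:
  n0: {h,m} / ∅
  n1: {p} / ∅
  n2: {m,p} / ∅
  n3: {p,q} / {p}
  n4: {h,s} / {h}
  n5: {y} / ∅
  n6: {s} / {s}

Backward fixpoint:
  n0: in=∅ out={h}
  n1: in=∅ out=∅
  n2: in={h} out={h,p}
  n3: in={h,p} out={h}
  n4: in={h} out={h,s}
  n5: in=∅ out=∅
  n6: in={h,s} out={h}

Interference:
  h: {m,p,q,s}
  m: {h,p}
  p: {h,m,q}
  q: {h,p}
  s: {h}
  y: ∅

Colouring:
  clique {h,m,p} ⇒ need ≥ 3
  assign h→c0 m→c2 p→c1 q→c2 s→c1 y→c0 — no edge inside a register ⇒ χ ≤ 3
  χ = 3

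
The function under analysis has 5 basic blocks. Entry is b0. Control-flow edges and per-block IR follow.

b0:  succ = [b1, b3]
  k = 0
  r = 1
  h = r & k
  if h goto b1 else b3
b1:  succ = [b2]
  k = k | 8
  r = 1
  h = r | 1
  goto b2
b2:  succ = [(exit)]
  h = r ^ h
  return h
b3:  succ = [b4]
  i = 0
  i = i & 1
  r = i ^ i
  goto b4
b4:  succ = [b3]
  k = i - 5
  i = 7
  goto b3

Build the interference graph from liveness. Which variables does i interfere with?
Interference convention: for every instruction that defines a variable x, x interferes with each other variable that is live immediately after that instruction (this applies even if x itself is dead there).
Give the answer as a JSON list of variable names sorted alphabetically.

Answer: ["r"]

Working:
Block summaries:
  b0 def {h,k,r} use ∅
  b1 def {h,k,r} use {k}
  b2 def {h} use {h,r}
  b3 def {i,r} use ∅
  b4 def {i,k} use {i}

Liveness:
  b0 li=∅ lo={k}
  b1 li={k} lo={h,r}
  b2 li={h,r} lo=∅
  b3 li=∅ lo={i}
  b4 li={i} lo=∅

Conflict graph:
  h — {k,r}
  i — {r}
  k — {h,r}
  r — {h,i,k}

N(i) = ["r"]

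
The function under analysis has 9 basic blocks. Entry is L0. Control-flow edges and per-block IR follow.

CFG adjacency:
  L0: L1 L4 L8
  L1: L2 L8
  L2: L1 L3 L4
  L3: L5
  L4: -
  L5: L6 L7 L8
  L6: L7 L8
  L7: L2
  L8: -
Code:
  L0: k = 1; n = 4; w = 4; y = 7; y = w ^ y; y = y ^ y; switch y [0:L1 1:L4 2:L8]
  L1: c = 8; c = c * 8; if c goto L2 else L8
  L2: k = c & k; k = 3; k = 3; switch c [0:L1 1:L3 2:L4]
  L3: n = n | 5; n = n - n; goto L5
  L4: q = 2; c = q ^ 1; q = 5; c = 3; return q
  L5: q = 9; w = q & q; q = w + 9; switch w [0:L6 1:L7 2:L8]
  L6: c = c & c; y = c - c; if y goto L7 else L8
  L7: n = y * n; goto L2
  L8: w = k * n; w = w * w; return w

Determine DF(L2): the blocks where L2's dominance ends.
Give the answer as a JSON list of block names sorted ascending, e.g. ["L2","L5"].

idom tree: L1←L0 L2←L1 L3←L2 L4←L0 L5←L3 L6←L5 L7←L5 L8←L0
Join-block Dom:
  L1: preds {L0,L2}: {L0} ∩ {L0,L1,L2} = {L0}; idom=L0
  L2: preds {L1,L7}: {L0,L1} ∩ {L0,L1,L2,L3,L5,L7} = {L0,L1}; idom=L1
  L4: preds {L0,L2}: {L0} ∩ {L0,L1,L2} = {L0}; idom=L0
  L7: preds {L5,L6}: {L0,L1,L2,L3,L5} ∩ {L0,L1,L2,L3,L5,L6} = {L0,L1,L2,L3,L5}; idom=L5
  L8: preds {L0,L1,L5,L6}: {L0} ∩ {L0,L1} ∩ {L0,L1,L2,L3,L5} ∩ {L0,L1,L2,L3,L5,L6} = {L0}; idom=L0

DF derivation:
  L1←L0: walk · to L0
  L1←L2: walk L2→L1 to L0
  L2←L1: walk · to L1
  L2←L7: walk L7→L5→L3→L2 to L1
  L4←L0: walk · to L0
  L4←L2: walk L2→L1 to L0
  L7←L5: walk · to L5
  L7←L6: walk L6 to L5
  L8←L0: walk · to L0
  L8←L1: walk L1 to L0
  L8←L5: walk L5→L3→L2→L1 to L0
  L8←L6: walk L6→L5→L3→L2→L1 to L0
  DF(L0)=∅
  DF(L1)={L1,L4,L8}
  DF(L2)={L1,L2,L4,L8}
  DF(L3)={L2,L8}
  DF(L4)=∅
  DF(L5)={L2,L8}
  DF(L6)={L7,L8}
  DF(L7)={L2}
  DF(L8)=∅

DF(L2) = ["L1", "L2", "L4", "L8"]

Answer: ["L1", "L2", "L4", "L8"]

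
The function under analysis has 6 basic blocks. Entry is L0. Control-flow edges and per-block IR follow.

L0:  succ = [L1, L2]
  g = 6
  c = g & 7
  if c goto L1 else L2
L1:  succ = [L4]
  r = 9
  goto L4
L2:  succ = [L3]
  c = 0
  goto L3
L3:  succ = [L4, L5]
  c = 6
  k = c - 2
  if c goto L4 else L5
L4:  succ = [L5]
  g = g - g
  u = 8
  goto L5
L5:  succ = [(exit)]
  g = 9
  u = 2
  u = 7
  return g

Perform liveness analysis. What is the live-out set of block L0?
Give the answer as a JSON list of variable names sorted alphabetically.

Per-block:
  L0: def={c,g} ue=∅
  L1: def={r} ue=∅
  L2: def={c} ue=∅
  L3: def={c,k} ue=∅
  L4: def={g,u} ue={g}
  L5: def={g,u} ue=∅

Liveness:
  live L0: ∅→{g}
  live L1: {g}→{g}
  live L2: {g}→{g}
  live L3: {g}→{g}
  live L4: {g}→∅
  live L5: ∅→∅

live-out(L0) = ["g"]

Answer: ["g"]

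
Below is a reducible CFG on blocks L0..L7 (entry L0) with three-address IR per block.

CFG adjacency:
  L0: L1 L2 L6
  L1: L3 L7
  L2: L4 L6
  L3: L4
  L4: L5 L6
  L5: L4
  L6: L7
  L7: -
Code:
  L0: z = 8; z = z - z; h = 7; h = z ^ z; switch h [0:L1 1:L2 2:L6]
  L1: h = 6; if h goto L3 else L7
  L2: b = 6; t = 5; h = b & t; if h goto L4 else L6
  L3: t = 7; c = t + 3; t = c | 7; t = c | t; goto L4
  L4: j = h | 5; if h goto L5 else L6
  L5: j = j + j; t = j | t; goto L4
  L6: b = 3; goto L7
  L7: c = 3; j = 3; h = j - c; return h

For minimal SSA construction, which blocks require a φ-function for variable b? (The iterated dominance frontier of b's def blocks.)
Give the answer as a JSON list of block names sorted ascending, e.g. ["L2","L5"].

Answer: ["L4", "L6", "L7"]

Analysis:
idom tree: L1←L0 L2←L0 L3←L1 L4←L0 L5←L4 L6←L0 L7←L0
Dom∩ at merges:
  L4: preds {L2,L3,L5}: {L0,L2} ∩ {L0,L1,L3} ∩ {L0,L4,L5} = {L0}; idom=L0
  L6: preds {L0,L2,L4}: {L0} ∩ {L0,L2} ∩ {L0,L4} = {L0}; idom=L0
  L7: preds {L1,L6}: {L0,L1} ∩ {L0,L6} = {L0}; idom=L0

Frontier:
  join L4 pred L2: L2 stop@L0
  join L4 pred L3: L3→L1 stop@L0
  join L4 pred L5: L5→L4 stop@L0
  join L6 pred L0: · stop@L0
  join L6 pred L2: L2 stop@L0
  join L6 pred L4: L4 stop@L0
  join L7 pred L1: L1 stop@L0
  join L7 pred L6: L6 stop@L0
  L0: DF=∅
  L1: DF={L4,L7}
  L2: DF={L4,L6}
  L3: DF={L4}
  L4: DF={L4,L6}
  L5: DF={L4}
  L6: DF={L7}
  L7: DF=∅

φ for b: defs {L2,L6}
  DF⁺ = {L4,L6,L7}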